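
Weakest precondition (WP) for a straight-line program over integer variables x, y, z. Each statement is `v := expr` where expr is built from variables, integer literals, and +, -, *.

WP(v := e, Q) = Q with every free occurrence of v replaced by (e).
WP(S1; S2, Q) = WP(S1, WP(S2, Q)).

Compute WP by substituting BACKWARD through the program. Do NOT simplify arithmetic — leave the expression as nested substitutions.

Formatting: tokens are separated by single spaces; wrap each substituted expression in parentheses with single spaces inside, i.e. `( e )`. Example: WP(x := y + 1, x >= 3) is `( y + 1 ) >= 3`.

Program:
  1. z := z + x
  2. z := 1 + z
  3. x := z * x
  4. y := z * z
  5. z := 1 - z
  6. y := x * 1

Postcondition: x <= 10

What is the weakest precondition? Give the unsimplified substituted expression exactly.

Answer: ( ( 1 + ( z + x ) ) * x ) <= 10

Derivation:
post: x <= 10
stmt 6: y := x * 1  -- replace 0 occurrence(s) of y with (x * 1)
  => x <= 10
stmt 5: z := 1 - z  -- replace 0 occurrence(s) of z with (1 - z)
  => x <= 10
stmt 4: y := z * z  -- replace 0 occurrence(s) of y with (z * z)
  => x <= 10
stmt 3: x := z * x  -- replace 1 occurrence(s) of x with (z * x)
  => ( z * x ) <= 10
stmt 2: z := 1 + z  -- replace 1 occurrence(s) of z with (1 + z)
  => ( ( 1 + z ) * x ) <= 10
stmt 1: z := z + x  -- replace 1 occurrence(s) of z with (z + x)
  => ( ( 1 + ( z + x ) ) * x ) <= 10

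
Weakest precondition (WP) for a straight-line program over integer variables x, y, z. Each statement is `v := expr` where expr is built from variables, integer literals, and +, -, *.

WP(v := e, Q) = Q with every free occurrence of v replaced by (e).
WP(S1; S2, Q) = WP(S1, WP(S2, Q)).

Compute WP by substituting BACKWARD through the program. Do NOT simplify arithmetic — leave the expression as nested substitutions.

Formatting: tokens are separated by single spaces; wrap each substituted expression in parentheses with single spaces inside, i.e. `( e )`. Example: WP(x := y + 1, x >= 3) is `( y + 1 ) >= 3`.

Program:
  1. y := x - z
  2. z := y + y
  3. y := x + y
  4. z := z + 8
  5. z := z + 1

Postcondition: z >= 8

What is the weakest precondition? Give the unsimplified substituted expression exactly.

Answer: ( ( ( ( x - z ) + ( x - z ) ) + 8 ) + 1 ) >= 8

Derivation:
post: z >= 8
stmt 5: z := z + 1  -- replace 1 occurrence(s) of z with (z + 1)
  => ( z + 1 ) >= 8
stmt 4: z := z + 8  -- replace 1 occurrence(s) of z with (z + 8)
  => ( ( z + 8 ) + 1 ) >= 8
stmt 3: y := x + y  -- replace 0 occurrence(s) of y with (x + y)
  => ( ( z + 8 ) + 1 ) >= 8
stmt 2: z := y + y  -- replace 1 occurrence(s) of z with (y + y)
  => ( ( ( y + y ) + 8 ) + 1 ) >= 8
stmt 1: y := x - z  -- replace 2 occurrence(s) of y with (x - z)
  => ( ( ( ( x - z ) + ( x - z ) ) + 8 ) + 1 ) >= 8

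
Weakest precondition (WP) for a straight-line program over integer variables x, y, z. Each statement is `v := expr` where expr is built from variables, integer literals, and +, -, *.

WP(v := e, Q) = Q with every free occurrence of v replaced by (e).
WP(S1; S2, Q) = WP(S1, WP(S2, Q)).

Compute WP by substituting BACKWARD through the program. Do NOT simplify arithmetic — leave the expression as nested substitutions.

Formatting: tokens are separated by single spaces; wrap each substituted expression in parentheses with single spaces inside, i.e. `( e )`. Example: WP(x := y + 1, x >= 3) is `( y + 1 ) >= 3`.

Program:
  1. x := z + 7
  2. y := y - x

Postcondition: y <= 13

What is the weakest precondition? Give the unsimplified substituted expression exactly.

Answer: ( y - ( z + 7 ) ) <= 13

Derivation:
post: y <= 13
stmt 2: y := y - x  -- replace 1 occurrence(s) of y with (y - x)
  => ( y - x ) <= 13
stmt 1: x := z + 7  -- replace 1 occurrence(s) of x with (z + 7)
  => ( y - ( z + 7 ) ) <= 13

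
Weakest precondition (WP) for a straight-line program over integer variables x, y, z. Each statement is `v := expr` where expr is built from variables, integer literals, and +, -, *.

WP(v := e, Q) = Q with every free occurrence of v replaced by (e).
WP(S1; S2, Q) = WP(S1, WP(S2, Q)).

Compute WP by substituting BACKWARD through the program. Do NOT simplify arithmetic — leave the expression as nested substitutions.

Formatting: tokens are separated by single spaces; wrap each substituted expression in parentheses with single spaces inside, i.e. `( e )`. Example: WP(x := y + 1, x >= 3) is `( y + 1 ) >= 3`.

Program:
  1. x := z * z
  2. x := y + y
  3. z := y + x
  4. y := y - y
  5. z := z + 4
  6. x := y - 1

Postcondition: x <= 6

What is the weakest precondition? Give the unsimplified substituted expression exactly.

Answer: ( ( y - y ) - 1 ) <= 6

Derivation:
post: x <= 6
stmt 6: x := y - 1  -- replace 1 occurrence(s) of x with (y - 1)
  => ( y - 1 ) <= 6
stmt 5: z := z + 4  -- replace 0 occurrence(s) of z with (z + 4)
  => ( y - 1 ) <= 6
stmt 4: y := y - y  -- replace 1 occurrence(s) of y with (y - y)
  => ( ( y - y ) - 1 ) <= 6
stmt 3: z := y + x  -- replace 0 occurrence(s) of z with (y + x)
  => ( ( y - y ) - 1 ) <= 6
stmt 2: x := y + y  -- replace 0 occurrence(s) of x with (y + y)
  => ( ( y - y ) - 1 ) <= 6
stmt 1: x := z * z  -- replace 0 occurrence(s) of x with (z * z)
  => ( ( y - y ) - 1 ) <= 6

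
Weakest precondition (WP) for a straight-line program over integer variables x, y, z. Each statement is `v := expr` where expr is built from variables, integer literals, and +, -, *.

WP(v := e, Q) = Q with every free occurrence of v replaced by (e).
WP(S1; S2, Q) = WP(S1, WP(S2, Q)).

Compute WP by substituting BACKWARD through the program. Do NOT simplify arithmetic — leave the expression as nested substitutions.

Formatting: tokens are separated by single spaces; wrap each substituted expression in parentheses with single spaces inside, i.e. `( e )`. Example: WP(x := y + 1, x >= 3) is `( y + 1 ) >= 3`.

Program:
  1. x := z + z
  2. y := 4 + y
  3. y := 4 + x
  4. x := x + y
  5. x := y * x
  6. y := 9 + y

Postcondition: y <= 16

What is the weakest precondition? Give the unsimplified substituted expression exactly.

post: y <= 16
stmt 6: y := 9 + y  -- replace 1 occurrence(s) of y with (9 + y)
  => ( 9 + y ) <= 16
stmt 5: x := y * x  -- replace 0 occurrence(s) of x with (y * x)
  => ( 9 + y ) <= 16
stmt 4: x := x + y  -- replace 0 occurrence(s) of x with (x + y)
  => ( 9 + y ) <= 16
stmt 3: y := 4 + x  -- replace 1 occurrence(s) of y with (4 + x)
  => ( 9 + ( 4 + x ) ) <= 16
stmt 2: y := 4 + y  -- replace 0 occurrence(s) of y with (4 + y)
  => ( 9 + ( 4 + x ) ) <= 16
stmt 1: x := z + z  -- replace 1 occurrence(s) of x with (z + z)
  => ( 9 + ( 4 + ( z + z ) ) ) <= 16

Answer: ( 9 + ( 4 + ( z + z ) ) ) <= 16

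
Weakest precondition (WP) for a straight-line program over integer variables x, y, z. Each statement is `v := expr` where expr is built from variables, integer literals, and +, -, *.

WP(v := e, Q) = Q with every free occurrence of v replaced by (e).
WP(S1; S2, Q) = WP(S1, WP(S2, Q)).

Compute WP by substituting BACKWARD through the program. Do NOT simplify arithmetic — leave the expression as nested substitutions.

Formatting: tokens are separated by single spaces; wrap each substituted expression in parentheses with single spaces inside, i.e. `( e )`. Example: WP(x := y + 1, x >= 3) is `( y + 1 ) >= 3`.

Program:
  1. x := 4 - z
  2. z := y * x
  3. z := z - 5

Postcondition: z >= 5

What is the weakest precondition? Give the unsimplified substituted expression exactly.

Answer: ( ( y * ( 4 - z ) ) - 5 ) >= 5

Derivation:
post: z >= 5
stmt 3: z := z - 5  -- replace 1 occurrence(s) of z with (z - 5)
  => ( z - 5 ) >= 5
stmt 2: z := y * x  -- replace 1 occurrence(s) of z with (y * x)
  => ( ( y * x ) - 5 ) >= 5
stmt 1: x := 4 - z  -- replace 1 occurrence(s) of x with (4 - z)
  => ( ( y * ( 4 - z ) ) - 5 ) >= 5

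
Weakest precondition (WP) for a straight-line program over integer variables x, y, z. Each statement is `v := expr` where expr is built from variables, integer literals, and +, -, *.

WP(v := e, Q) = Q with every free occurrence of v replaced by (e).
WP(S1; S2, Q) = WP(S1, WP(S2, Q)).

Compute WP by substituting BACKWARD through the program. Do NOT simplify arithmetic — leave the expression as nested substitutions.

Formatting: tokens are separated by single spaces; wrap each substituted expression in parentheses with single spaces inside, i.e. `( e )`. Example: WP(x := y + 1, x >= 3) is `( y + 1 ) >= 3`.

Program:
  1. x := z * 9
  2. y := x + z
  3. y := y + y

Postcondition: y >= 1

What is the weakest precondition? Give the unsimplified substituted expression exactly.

Answer: ( ( ( z * 9 ) + z ) + ( ( z * 9 ) + z ) ) >= 1

Derivation:
post: y >= 1
stmt 3: y := y + y  -- replace 1 occurrence(s) of y with (y + y)
  => ( y + y ) >= 1
stmt 2: y := x + z  -- replace 2 occurrence(s) of y with (x + z)
  => ( ( x + z ) + ( x + z ) ) >= 1
stmt 1: x := z * 9  -- replace 2 occurrence(s) of x with (z * 9)
  => ( ( ( z * 9 ) + z ) + ( ( z * 9 ) + z ) ) >= 1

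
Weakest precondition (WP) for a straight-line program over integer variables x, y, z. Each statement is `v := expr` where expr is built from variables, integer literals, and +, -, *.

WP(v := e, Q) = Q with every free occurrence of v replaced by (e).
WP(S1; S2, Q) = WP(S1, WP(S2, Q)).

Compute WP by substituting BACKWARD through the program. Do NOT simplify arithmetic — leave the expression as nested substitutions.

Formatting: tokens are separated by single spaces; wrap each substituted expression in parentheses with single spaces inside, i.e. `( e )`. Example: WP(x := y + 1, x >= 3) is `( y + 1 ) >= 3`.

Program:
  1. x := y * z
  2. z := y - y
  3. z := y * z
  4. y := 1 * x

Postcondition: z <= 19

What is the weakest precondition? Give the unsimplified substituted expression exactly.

Answer: ( y * ( y - y ) ) <= 19

Derivation:
post: z <= 19
stmt 4: y := 1 * x  -- replace 0 occurrence(s) of y with (1 * x)
  => z <= 19
stmt 3: z := y * z  -- replace 1 occurrence(s) of z with (y * z)
  => ( y * z ) <= 19
stmt 2: z := y - y  -- replace 1 occurrence(s) of z with (y - y)
  => ( y * ( y - y ) ) <= 19
stmt 1: x := y * z  -- replace 0 occurrence(s) of x with (y * z)
  => ( y * ( y - y ) ) <= 19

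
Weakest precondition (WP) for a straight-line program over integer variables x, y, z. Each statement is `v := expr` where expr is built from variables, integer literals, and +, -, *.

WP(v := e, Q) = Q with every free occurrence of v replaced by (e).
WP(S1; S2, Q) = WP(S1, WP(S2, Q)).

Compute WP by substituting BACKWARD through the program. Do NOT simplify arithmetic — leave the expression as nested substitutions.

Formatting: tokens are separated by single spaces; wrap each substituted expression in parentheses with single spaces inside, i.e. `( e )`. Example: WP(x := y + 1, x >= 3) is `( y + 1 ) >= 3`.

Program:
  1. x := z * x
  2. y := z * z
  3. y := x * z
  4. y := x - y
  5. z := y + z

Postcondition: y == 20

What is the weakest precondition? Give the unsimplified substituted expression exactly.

Answer: ( ( z * x ) - ( ( z * x ) * z ) ) == 20

Derivation:
post: y == 20
stmt 5: z := y + z  -- replace 0 occurrence(s) of z with (y + z)
  => y == 20
stmt 4: y := x - y  -- replace 1 occurrence(s) of y with (x - y)
  => ( x - y ) == 20
stmt 3: y := x * z  -- replace 1 occurrence(s) of y with (x * z)
  => ( x - ( x * z ) ) == 20
stmt 2: y := z * z  -- replace 0 occurrence(s) of y with (z * z)
  => ( x - ( x * z ) ) == 20
stmt 1: x := z * x  -- replace 2 occurrence(s) of x with (z * x)
  => ( ( z * x ) - ( ( z * x ) * z ) ) == 20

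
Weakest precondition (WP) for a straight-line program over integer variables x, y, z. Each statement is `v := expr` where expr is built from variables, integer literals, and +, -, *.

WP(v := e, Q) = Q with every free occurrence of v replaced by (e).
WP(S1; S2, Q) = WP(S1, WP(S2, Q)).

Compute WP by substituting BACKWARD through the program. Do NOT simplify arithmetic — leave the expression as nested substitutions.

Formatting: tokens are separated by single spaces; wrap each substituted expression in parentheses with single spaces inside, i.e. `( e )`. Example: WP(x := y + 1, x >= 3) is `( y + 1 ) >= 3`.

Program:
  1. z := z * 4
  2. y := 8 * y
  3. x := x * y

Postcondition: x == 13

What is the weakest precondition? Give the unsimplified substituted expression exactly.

post: x == 13
stmt 3: x := x * y  -- replace 1 occurrence(s) of x with (x * y)
  => ( x * y ) == 13
stmt 2: y := 8 * y  -- replace 1 occurrence(s) of y with (8 * y)
  => ( x * ( 8 * y ) ) == 13
stmt 1: z := z * 4  -- replace 0 occurrence(s) of z with (z * 4)
  => ( x * ( 8 * y ) ) == 13

Answer: ( x * ( 8 * y ) ) == 13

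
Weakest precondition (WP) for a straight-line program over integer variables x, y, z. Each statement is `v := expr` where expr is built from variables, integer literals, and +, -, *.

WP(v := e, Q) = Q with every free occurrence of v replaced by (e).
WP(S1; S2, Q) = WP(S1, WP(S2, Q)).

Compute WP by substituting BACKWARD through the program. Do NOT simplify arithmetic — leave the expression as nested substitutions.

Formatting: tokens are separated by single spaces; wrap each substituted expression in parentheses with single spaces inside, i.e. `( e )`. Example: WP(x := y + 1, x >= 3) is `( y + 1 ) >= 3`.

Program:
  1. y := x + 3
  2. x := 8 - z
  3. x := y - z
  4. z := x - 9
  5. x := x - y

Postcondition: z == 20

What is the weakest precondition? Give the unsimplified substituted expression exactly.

post: z == 20
stmt 5: x := x - y  -- replace 0 occurrence(s) of x with (x - y)
  => z == 20
stmt 4: z := x - 9  -- replace 1 occurrence(s) of z with (x - 9)
  => ( x - 9 ) == 20
stmt 3: x := y - z  -- replace 1 occurrence(s) of x with (y - z)
  => ( ( y - z ) - 9 ) == 20
stmt 2: x := 8 - z  -- replace 0 occurrence(s) of x with (8 - z)
  => ( ( y - z ) - 9 ) == 20
stmt 1: y := x + 3  -- replace 1 occurrence(s) of y with (x + 3)
  => ( ( ( x + 3 ) - z ) - 9 ) == 20

Answer: ( ( ( x + 3 ) - z ) - 9 ) == 20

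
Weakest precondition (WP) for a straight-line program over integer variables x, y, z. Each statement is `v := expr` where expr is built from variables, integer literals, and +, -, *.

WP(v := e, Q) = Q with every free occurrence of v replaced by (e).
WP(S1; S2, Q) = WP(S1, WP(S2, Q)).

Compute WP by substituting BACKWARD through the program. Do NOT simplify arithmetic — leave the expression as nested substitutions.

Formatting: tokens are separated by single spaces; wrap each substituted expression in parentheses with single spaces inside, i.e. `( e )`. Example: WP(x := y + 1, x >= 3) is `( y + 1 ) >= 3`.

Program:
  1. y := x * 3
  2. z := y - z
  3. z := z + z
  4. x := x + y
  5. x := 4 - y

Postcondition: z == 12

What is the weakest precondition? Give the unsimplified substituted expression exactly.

post: z == 12
stmt 5: x := 4 - y  -- replace 0 occurrence(s) of x with (4 - y)
  => z == 12
stmt 4: x := x + y  -- replace 0 occurrence(s) of x with (x + y)
  => z == 12
stmt 3: z := z + z  -- replace 1 occurrence(s) of z with (z + z)
  => ( z + z ) == 12
stmt 2: z := y - z  -- replace 2 occurrence(s) of z with (y - z)
  => ( ( y - z ) + ( y - z ) ) == 12
stmt 1: y := x * 3  -- replace 2 occurrence(s) of y with (x * 3)
  => ( ( ( x * 3 ) - z ) + ( ( x * 3 ) - z ) ) == 12

Answer: ( ( ( x * 3 ) - z ) + ( ( x * 3 ) - z ) ) == 12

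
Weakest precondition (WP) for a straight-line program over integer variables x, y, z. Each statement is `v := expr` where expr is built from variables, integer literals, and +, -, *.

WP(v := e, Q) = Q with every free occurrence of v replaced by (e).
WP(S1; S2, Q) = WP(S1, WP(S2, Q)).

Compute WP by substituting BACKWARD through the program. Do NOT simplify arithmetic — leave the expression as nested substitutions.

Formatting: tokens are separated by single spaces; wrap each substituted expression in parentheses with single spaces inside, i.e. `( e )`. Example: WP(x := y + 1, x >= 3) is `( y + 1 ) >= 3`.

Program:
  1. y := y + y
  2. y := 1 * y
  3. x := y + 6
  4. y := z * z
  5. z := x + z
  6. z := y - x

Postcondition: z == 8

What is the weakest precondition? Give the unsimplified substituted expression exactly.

post: z == 8
stmt 6: z := y - x  -- replace 1 occurrence(s) of z with (y - x)
  => ( y - x ) == 8
stmt 5: z := x + z  -- replace 0 occurrence(s) of z with (x + z)
  => ( y - x ) == 8
stmt 4: y := z * z  -- replace 1 occurrence(s) of y with (z * z)
  => ( ( z * z ) - x ) == 8
stmt 3: x := y + 6  -- replace 1 occurrence(s) of x with (y + 6)
  => ( ( z * z ) - ( y + 6 ) ) == 8
stmt 2: y := 1 * y  -- replace 1 occurrence(s) of y with (1 * y)
  => ( ( z * z ) - ( ( 1 * y ) + 6 ) ) == 8
stmt 1: y := y + y  -- replace 1 occurrence(s) of y with (y + y)
  => ( ( z * z ) - ( ( 1 * ( y + y ) ) + 6 ) ) == 8

Answer: ( ( z * z ) - ( ( 1 * ( y + y ) ) + 6 ) ) == 8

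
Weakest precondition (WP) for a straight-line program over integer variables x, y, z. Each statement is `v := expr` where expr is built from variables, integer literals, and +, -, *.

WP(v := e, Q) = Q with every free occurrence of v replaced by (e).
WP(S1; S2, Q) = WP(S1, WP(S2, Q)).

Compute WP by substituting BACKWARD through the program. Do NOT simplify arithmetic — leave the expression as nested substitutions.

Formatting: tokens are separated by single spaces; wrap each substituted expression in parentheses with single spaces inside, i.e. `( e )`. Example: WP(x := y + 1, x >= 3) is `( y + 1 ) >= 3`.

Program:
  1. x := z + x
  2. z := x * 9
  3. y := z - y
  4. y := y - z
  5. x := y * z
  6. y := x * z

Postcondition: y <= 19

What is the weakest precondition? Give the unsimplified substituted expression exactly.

post: y <= 19
stmt 6: y := x * z  -- replace 1 occurrence(s) of y with (x * z)
  => ( x * z ) <= 19
stmt 5: x := y * z  -- replace 1 occurrence(s) of x with (y * z)
  => ( ( y * z ) * z ) <= 19
stmt 4: y := y - z  -- replace 1 occurrence(s) of y with (y - z)
  => ( ( ( y - z ) * z ) * z ) <= 19
stmt 3: y := z - y  -- replace 1 occurrence(s) of y with (z - y)
  => ( ( ( ( z - y ) - z ) * z ) * z ) <= 19
stmt 2: z := x * 9  -- replace 4 occurrence(s) of z with (x * 9)
  => ( ( ( ( ( x * 9 ) - y ) - ( x * 9 ) ) * ( x * 9 ) ) * ( x * 9 ) ) <= 19
stmt 1: x := z + x  -- replace 4 occurrence(s) of x with (z + x)
  => ( ( ( ( ( ( z + x ) * 9 ) - y ) - ( ( z + x ) * 9 ) ) * ( ( z + x ) * 9 ) ) * ( ( z + x ) * 9 ) ) <= 19

Answer: ( ( ( ( ( ( z + x ) * 9 ) - y ) - ( ( z + x ) * 9 ) ) * ( ( z + x ) * 9 ) ) * ( ( z + x ) * 9 ) ) <= 19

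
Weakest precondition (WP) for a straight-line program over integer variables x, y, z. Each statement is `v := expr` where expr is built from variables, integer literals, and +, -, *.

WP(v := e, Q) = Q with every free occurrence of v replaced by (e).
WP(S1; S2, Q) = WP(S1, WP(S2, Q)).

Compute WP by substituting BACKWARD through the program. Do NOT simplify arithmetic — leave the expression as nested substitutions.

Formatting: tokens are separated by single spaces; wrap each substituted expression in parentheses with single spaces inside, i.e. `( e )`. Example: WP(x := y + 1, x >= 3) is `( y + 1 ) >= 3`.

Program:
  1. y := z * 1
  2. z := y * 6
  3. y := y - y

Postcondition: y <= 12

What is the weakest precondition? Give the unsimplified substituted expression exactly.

Answer: ( ( z * 1 ) - ( z * 1 ) ) <= 12

Derivation:
post: y <= 12
stmt 3: y := y - y  -- replace 1 occurrence(s) of y with (y - y)
  => ( y - y ) <= 12
stmt 2: z := y * 6  -- replace 0 occurrence(s) of z with (y * 6)
  => ( y - y ) <= 12
stmt 1: y := z * 1  -- replace 2 occurrence(s) of y with (z * 1)
  => ( ( z * 1 ) - ( z * 1 ) ) <= 12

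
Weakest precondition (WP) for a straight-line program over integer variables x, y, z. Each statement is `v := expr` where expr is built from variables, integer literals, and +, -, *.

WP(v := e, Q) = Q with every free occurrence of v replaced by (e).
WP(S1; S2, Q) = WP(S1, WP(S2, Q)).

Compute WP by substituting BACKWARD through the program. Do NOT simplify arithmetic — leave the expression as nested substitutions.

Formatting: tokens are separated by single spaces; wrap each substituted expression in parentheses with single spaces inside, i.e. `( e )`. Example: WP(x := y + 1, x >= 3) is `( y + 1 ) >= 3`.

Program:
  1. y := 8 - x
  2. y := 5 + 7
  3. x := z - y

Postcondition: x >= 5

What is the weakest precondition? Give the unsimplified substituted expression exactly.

post: x >= 5
stmt 3: x := z - y  -- replace 1 occurrence(s) of x with (z - y)
  => ( z - y ) >= 5
stmt 2: y := 5 + 7  -- replace 1 occurrence(s) of y with (5 + 7)
  => ( z - ( 5 + 7 ) ) >= 5
stmt 1: y := 8 - x  -- replace 0 occurrence(s) of y with (8 - x)
  => ( z - ( 5 + 7 ) ) >= 5

Answer: ( z - ( 5 + 7 ) ) >= 5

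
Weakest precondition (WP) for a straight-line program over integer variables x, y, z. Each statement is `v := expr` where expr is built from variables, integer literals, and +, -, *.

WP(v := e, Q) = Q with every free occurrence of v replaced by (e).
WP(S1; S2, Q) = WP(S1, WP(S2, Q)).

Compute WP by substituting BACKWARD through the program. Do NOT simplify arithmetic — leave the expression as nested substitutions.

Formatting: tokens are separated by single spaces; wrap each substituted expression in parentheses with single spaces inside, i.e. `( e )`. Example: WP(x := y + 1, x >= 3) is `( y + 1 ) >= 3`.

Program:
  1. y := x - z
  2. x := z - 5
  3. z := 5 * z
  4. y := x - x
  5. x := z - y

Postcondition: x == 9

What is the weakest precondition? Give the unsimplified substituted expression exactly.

Answer: ( ( 5 * z ) - ( ( z - 5 ) - ( z - 5 ) ) ) == 9

Derivation:
post: x == 9
stmt 5: x := z - y  -- replace 1 occurrence(s) of x with (z - y)
  => ( z - y ) == 9
stmt 4: y := x - x  -- replace 1 occurrence(s) of y with (x - x)
  => ( z - ( x - x ) ) == 9
stmt 3: z := 5 * z  -- replace 1 occurrence(s) of z with (5 * z)
  => ( ( 5 * z ) - ( x - x ) ) == 9
stmt 2: x := z - 5  -- replace 2 occurrence(s) of x with (z - 5)
  => ( ( 5 * z ) - ( ( z - 5 ) - ( z - 5 ) ) ) == 9
stmt 1: y := x - z  -- replace 0 occurrence(s) of y with (x - z)
  => ( ( 5 * z ) - ( ( z - 5 ) - ( z - 5 ) ) ) == 9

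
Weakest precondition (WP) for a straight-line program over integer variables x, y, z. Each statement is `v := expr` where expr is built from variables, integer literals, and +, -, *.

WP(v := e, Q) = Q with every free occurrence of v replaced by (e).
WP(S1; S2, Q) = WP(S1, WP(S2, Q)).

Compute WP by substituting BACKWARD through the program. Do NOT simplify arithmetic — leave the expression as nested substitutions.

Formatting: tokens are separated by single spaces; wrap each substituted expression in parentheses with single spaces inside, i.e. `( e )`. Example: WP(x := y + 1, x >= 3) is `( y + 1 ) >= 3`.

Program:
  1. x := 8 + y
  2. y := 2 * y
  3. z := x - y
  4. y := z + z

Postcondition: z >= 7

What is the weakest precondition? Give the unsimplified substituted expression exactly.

post: z >= 7
stmt 4: y := z + z  -- replace 0 occurrence(s) of y with (z + z)
  => z >= 7
stmt 3: z := x - y  -- replace 1 occurrence(s) of z with (x - y)
  => ( x - y ) >= 7
stmt 2: y := 2 * y  -- replace 1 occurrence(s) of y with (2 * y)
  => ( x - ( 2 * y ) ) >= 7
stmt 1: x := 8 + y  -- replace 1 occurrence(s) of x with (8 + y)
  => ( ( 8 + y ) - ( 2 * y ) ) >= 7

Answer: ( ( 8 + y ) - ( 2 * y ) ) >= 7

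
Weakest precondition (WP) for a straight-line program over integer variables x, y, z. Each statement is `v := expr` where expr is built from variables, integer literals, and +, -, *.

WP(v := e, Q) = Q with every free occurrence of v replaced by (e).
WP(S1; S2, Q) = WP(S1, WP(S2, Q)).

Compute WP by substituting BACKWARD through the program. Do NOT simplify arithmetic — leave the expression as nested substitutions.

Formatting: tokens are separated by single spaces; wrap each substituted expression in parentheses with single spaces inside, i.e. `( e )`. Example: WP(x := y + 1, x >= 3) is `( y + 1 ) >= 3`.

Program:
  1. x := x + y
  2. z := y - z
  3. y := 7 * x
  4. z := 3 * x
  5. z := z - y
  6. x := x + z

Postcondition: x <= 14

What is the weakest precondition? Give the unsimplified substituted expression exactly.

Answer: ( ( x + y ) + ( ( 3 * ( x + y ) ) - ( 7 * ( x + y ) ) ) ) <= 14

Derivation:
post: x <= 14
stmt 6: x := x + z  -- replace 1 occurrence(s) of x with (x + z)
  => ( x + z ) <= 14
stmt 5: z := z - y  -- replace 1 occurrence(s) of z with (z - y)
  => ( x + ( z - y ) ) <= 14
stmt 4: z := 3 * x  -- replace 1 occurrence(s) of z with (3 * x)
  => ( x + ( ( 3 * x ) - y ) ) <= 14
stmt 3: y := 7 * x  -- replace 1 occurrence(s) of y with (7 * x)
  => ( x + ( ( 3 * x ) - ( 7 * x ) ) ) <= 14
stmt 2: z := y - z  -- replace 0 occurrence(s) of z with (y - z)
  => ( x + ( ( 3 * x ) - ( 7 * x ) ) ) <= 14
stmt 1: x := x + y  -- replace 3 occurrence(s) of x with (x + y)
  => ( ( x + y ) + ( ( 3 * ( x + y ) ) - ( 7 * ( x + y ) ) ) ) <= 14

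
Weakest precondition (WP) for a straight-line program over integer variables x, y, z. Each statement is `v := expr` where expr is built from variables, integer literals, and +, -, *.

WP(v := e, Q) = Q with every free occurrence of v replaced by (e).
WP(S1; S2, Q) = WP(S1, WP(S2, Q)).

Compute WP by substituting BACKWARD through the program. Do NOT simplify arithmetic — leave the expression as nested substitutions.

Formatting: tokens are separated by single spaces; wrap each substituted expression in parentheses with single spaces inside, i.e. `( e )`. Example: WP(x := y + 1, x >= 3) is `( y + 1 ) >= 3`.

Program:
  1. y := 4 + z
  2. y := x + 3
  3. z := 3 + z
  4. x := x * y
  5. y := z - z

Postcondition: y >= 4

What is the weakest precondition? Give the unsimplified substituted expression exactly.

post: y >= 4
stmt 5: y := z - z  -- replace 1 occurrence(s) of y with (z - z)
  => ( z - z ) >= 4
stmt 4: x := x * y  -- replace 0 occurrence(s) of x with (x * y)
  => ( z - z ) >= 4
stmt 3: z := 3 + z  -- replace 2 occurrence(s) of z with (3 + z)
  => ( ( 3 + z ) - ( 3 + z ) ) >= 4
stmt 2: y := x + 3  -- replace 0 occurrence(s) of y with (x + 3)
  => ( ( 3 + z ) - ( 3 + z ) ) >= 4
stmt 1: y := 4 + z  -- replace 0 occurrence(s) of y with (4 + z)
  => ( ( 3 + z ) - ( 3 + z ) ) >= 4

Answer: ( ( 3 + z ) - ( 3 + z ) ) >= 4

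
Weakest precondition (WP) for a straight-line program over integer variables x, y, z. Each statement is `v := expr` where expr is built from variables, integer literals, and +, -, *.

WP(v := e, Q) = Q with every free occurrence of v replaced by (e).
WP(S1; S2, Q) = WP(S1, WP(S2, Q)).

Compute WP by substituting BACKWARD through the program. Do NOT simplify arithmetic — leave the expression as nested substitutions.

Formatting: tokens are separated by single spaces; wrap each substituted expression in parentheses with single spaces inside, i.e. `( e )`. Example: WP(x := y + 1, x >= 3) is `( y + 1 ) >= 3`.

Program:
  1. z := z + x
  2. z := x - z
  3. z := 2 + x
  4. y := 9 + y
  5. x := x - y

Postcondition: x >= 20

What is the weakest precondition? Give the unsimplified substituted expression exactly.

Answer: ( x - ( 9 + y ) ) >= 20

Derivation:
post: x >= 20
stmt 5: x := x - y  -- replace 1 occurrence(s) of x with (x - y)
  => ( x - y ) >= 20
stmt 4: y := 9 + y  -- replace 1 occurrence(s) of y with (9 + y)
  => ( x - ( 9 + y ) ) >= 20
stmt 3: z := 2 + x  -- replace 0 occurrence(s) of z with (2 + x)
  => ( x - ( 9 + y ) ) >= 20
stmt 2: z := x - z  -- replace 0 occurrence(s) of z with (x - z)
  => ( x - ( 9 + y ) ) >= 20
stmt 1: z := z + x  -- replace 0 occurrence(s) of z with (z + x)
  => ( x - ( 9 + y ) ) >= 20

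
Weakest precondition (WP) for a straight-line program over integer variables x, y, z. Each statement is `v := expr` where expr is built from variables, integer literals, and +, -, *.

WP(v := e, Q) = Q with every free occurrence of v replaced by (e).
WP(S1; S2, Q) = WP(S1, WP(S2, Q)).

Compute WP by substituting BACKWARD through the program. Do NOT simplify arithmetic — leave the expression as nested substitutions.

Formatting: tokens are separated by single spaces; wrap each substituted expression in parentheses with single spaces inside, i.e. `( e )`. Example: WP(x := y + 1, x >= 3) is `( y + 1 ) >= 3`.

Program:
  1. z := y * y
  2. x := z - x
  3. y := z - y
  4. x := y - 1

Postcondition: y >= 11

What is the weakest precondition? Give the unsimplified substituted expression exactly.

post: y >= 11
stmt 4: x := y - 1  -- replace 0 occurrence(s) of x with (y - 1)
  => y >= 11
stmt 3: y := z - y  -- replace 1 occurrence(s) of y with (z - y)
  => ( z - y ) >= 11
stmt 2: x := z - x  -- replace 0 occurrence(s) of x with (z - x)
  => ( z - y ) >= 11
stmt 1: z := y * y  -- replace 1 occurrence(s) of z with (y * y)
  => ( ( y * y ) - y ) >= 11

Answer: ( ( y * y ) - y ) >= 11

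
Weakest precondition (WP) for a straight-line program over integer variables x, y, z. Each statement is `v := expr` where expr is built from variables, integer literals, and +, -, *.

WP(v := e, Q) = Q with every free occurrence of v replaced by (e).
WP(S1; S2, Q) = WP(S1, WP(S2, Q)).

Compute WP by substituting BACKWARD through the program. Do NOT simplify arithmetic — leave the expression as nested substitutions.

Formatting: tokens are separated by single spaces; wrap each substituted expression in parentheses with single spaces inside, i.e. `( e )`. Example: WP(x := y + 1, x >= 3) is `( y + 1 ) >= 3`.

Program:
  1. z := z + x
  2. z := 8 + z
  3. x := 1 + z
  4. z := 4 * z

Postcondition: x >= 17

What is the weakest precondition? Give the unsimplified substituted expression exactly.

Answer: ( 1 + ( 8 + ( z + x ) ) ) >= 17

Derivation:
post: x >= 17
stmt 4: z := 4 * z  -- replace 0 occurrence(s) of z with (4 * z)
  => x >= 17
stmt 3: x := 1 + z  -- replace 1 occurrence(s) of x with (1 + z)
  => ( 1 + z ) >= 17
stmt 2: z := 8 + z  -- replace 1 occurrence(s) of z with (8 + z)
  => ( 1 + ( 8 + z ) ) >= 17
stmt 1: z := z + x  -- replace 1 occurrence(s) of z with (z + x)
  => ( 1 + ( 8 + ( z + x ) ) ) >= 17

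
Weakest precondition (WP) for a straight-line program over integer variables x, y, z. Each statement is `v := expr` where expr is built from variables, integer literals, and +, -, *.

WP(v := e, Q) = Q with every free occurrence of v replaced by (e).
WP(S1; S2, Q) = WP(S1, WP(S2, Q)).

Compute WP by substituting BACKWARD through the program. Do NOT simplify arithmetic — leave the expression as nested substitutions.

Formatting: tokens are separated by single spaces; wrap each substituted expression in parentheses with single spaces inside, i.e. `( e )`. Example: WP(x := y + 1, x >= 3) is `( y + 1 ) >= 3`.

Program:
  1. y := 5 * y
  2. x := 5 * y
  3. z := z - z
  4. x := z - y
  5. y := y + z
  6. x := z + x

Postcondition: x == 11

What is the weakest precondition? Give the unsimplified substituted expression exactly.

Answer: ( ( z - z ) + ( ( z - z ) - ( 5 * y ) ) ) == 11

Derivation:
post: x == 11
stmt 6: x := z + x  -- replace 1 occurrence(s) of x with (z + x)
  => ( z + x ) == 11
stmt 5: y := y + z  -- replace 0 occurrence(s) of y with (y + z)
  => ( z + x ) == 11
stmt 4: x := z - y  -- replace 1 occurrence(s) of x with (z - y)
  => ( z + ( z - y ) ) == 11
stmt 3: z := z - z  -- replace 2 occurrence(s) of z with (z - z)
  => ( ( z - z ) + ( ( z - z ) - y ) ) == 11
stmt 2: x := 5 * y  -- replace 0 occurrence(s) of x with (5 * y)
  => ( ( z - z ) + ( ( z - z ) - y ) ) == 11
stmt 1: y := 5 * y  -- replace 1 occurrence(s) of y with (5 * y)
  => ( ( z - z ) + ( ( z - z ) - ( 5 * y ) ) ) == 11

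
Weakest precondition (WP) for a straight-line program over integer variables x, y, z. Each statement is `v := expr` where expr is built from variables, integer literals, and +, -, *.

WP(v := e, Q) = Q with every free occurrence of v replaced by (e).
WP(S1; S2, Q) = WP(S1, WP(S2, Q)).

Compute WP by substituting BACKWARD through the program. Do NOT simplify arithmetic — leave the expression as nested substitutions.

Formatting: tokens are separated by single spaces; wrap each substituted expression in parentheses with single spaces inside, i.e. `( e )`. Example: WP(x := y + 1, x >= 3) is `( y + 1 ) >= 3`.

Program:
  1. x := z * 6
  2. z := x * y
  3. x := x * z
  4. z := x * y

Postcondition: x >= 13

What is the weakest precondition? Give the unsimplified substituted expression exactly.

post: x >= 13
stmt 4: z := x * y  -- replace 0 occurrence(s) of z with (x * y)
  => x >= 13
stmt 3: x := x * z  -- replace 1 occurrence(s) of x with (x * z)
  => ( x * z ) >= 13
stmt 2: z := x * y  -- replace 1 occurrence(s) of z with (x * y)
  => ( x * ( x * y ) ) >= 13
stmt 1: x := z * 6  -- replace 2 occurrence(s) of x with (z * 6)
  => ( ( z * 6 ) * ( ( z * 6 ) * y ) ) >= 13

Answer: ( ( z * 6 ) * ( ( z * 6 ) * y ) ) >= 13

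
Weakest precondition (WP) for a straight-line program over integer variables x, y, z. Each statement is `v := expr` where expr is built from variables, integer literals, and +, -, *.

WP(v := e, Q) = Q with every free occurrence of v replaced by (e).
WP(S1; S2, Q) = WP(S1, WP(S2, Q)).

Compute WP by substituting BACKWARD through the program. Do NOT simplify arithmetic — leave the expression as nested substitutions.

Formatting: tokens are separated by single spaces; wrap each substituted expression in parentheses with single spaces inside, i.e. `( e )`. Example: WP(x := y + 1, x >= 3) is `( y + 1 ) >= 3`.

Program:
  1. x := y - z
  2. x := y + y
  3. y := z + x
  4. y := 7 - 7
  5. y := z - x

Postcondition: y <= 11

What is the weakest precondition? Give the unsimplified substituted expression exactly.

post: y <= 11
stmt 5: y := z - x  -- replace 1 occurrence(s) of y with (z - x)
  => ( z - x ) <= 11
stmt 4: y := 7 - 7  -- replace 0 occurrence(s) of y with (7 - 7)
  => ( z - x ) <= 11
stmt 3: y := z + x  -- replace 0 occurrence(s) of y with (z + x)
  => ( z - x ) <= 11
stmt 2: x := y + y  -- replace 1 occurrence(s) of x with (y + y)
  => ( z - ( y + y ) ) <= 11
stmt 1: x := y - z  -- replace 0 occurrence(s) of x with (y - z)
  => ( z - ( y + y ) ) <= 11

Answer: ( z - ( y + y ) ) <= 11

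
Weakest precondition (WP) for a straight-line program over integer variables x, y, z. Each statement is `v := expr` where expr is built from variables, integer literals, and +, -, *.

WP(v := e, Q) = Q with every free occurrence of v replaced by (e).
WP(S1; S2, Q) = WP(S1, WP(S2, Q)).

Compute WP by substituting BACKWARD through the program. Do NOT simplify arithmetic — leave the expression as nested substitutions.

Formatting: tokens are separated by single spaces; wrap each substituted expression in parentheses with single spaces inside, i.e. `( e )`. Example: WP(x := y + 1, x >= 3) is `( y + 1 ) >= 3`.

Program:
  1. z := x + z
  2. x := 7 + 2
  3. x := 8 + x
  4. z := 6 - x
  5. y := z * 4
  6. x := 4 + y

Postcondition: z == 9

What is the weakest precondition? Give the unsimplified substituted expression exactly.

Answer: ( 6 - ( 8 + ( 7 + 2 ) ) ) == 9

Derivation:
post: z == 9
stmt 6: x := 4 + y  -- replace 0 occurrence(s) of x with (4 + y)
  => z == 9
stmt 5: y := z * 4  -- replace 0 occurrence(s) of y with (z * 4)
  => z == 9
stmt 4: z := 6 - x  -- replace 1 occurrence(s) of z with (6 - x)
  => ( 6 - x ) == 9
stmt 3: x := 8 + x  -- replace 1 occurrence(s) of x with (8 + x)
  => ( 6 - ( 8 + x ) ) == 9
stmt 2: x := 7 + 2  -- replace 1 occurrence(s) of x with (7 + 2)
  => ( 6 - ( 8 + ( 7 + 2 ) ) ) == 9
stmt 1: z := x + z  -- replace 0 occurrence(s) of z with (x + z)
  => ( 6 - ( 8 + ( 7 + 2 ) ) ) == 9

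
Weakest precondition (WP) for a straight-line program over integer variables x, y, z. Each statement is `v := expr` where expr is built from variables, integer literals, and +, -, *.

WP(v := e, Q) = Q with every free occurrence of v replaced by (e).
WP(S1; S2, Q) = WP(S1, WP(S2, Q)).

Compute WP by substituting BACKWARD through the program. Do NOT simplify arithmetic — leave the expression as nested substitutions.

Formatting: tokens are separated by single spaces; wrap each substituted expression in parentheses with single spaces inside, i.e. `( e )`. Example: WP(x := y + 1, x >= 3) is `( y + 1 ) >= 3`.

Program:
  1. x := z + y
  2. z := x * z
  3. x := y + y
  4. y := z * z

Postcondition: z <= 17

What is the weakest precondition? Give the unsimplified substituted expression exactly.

post: z <= 17
stmt 4: y := z * z  -- replace 0 occurrence(s) of y with (z * z)
  => z <= 17
stmt 3: x := y + y  -- replace 0 occurrence(s) of x with (y + y)
  => z <= 17
stmt 2: z := x * z  -- replace 1 occurrence(s) of z with (x * z)
  => ( x * z ) <= 17
stmt 1: x := z + y  -- replace 1 occurrence(s) of x with (z + y)
  => ( ( z + y ) * z ) <= 17

Answer: ( ( z + y ) * z ) <= 17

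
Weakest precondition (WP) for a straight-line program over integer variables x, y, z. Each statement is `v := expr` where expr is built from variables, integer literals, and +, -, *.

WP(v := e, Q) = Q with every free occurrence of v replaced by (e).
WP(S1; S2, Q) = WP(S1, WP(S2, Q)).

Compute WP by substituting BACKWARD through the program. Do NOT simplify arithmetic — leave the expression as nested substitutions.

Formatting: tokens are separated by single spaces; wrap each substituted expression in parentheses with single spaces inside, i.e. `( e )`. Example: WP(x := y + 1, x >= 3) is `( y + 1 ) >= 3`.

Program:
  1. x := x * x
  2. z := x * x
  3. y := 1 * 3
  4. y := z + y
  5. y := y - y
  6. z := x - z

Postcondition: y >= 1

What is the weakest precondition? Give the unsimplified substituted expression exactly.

Answer: ( ( ( ( x * x ) * ( x * x ) ) + ( 1 * 3 ) ) - ( ( ( x * x ) * ( x * x ) ) + ( 1 * 3 ) ) ) >= 1

Derivation:
post: y >= 1
stmt 6: z := x - z  -- replace 0 occurrence(s) of z with (x - z)
  => y >= 1
stmt 5: y := y - y  -- replace 1 occurrence(s) of y with (y - y)
  => ( y - y ) >= 1
stmt 4: y := z + y  -- replace 2 occurrence(s) of y with (z + y)
  => ( ( z + y ) - ( z + y ) ) >= 1
stmt 3: y := 1 * 3  -- replace 2 occurrence(s) of y with (1 * 3)
  => ( ( z + ( 1 * 3 ) ) - ( z + ( 1 * 3 ) ) ) >= 1
stmt 2: z := x * x  -- replace 2 occurrence(s) of z with (x * x)
  => ( ( ( x * x ) + ( 1 * 3 ) ) - ( ( x * x ) + ( 1 * 3 ) ) ) >= 1
stmt 1: x := x * x  -- replace 4 occurrence(s) of x with (x * x)
  => ( ( ( ( x * x ) * ( x * x ) ) + ( 1 * 3 ) ) - ( ( ( x * x ) * ( x * x ) ) + ( 1 * 3 ) ) ) >= 1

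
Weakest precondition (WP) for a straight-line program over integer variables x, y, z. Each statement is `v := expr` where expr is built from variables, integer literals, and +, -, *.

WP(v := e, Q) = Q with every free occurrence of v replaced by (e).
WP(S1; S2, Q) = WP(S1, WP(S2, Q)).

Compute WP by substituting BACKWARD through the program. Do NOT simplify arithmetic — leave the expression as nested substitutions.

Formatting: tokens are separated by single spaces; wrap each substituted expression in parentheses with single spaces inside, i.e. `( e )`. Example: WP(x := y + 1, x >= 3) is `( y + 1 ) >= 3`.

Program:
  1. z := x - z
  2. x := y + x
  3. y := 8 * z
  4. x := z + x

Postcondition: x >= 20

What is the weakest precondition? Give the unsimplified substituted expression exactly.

Answer: ( ( x - z ) + ( y + x ) ) >= 20

Derivation:
post: x >= 20
stmt 4: x := z + x  -- replace 1 occurrence(s) of x with (z + x)
  => ( z + x ) >= 20
stmt 3: y := 8 * z  -- replace 0 occurrence(s) of y with (8 * z)
  => ( z + x ) >= 20
stmt 2: x := y + x  -- replace 1 occurrence(s) of x with (y + x)
  => ( z + ( y + x ) ) >= 20
stmt 1: z := x - z  -- replace 1 occurrence(s) of z with (x - z)
  => ( ( x - z ) + ( y + x ) ) >= 20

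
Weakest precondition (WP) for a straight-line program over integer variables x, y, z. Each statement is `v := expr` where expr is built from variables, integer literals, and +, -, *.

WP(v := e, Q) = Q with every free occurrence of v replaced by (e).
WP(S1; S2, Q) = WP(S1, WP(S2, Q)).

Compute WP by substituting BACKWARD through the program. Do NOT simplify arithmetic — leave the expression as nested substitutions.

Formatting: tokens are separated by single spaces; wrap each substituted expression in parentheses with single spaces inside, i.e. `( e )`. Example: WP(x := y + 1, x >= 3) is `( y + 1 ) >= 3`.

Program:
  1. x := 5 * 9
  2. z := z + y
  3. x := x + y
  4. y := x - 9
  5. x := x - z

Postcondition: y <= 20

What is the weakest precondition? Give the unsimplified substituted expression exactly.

Answer: ( ( ( 5 * 9 ) + y ) - 9 ) <= 20

Derivation:
post: y <= 20
stmt 5: x := x - z  -- replace 0 occurrence(s) of x with (x - z)
  => y <= 20
stmt 4: y := x - 9  -- replace 1 occurrence(s) of y with (x - 9)
  => ( x - 9 ) <= 20
stmt 3: x := x + y  -- replace 1 occurrence(s) of x with (x + y)
  => ( ( x + y ) - 9 ) <= 20
stmt 2: z := z + y  -- replace 0 occurrence(s) of z with (z + y)
  => ( ( x + y ) - 9 ) <= 20
stmt 1: x := 5 * 9  -- replace 1 occurrence(s) of x with (5 * 9)
  => ( ( ( 5 * 9 ) + y ) - 9 ) <= 20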